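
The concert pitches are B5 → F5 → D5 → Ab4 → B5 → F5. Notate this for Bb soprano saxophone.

Written C4 sounds as Bb3 on the Bb soprano saxophone, so concert pitches are written a major second up.
B5 becomes C#6
F5 becomes G5
D5 becomes E5
Ab4 becomes Bb4
B5 becomes C#6
F5 becomes G5

C#6 G5 E5 Bb4 C#6 G5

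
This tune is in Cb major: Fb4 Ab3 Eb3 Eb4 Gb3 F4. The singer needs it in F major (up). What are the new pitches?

Cb major to F major up is an augmented fourth, so every note moves up by that interval.
Fb4 -> Bb4
Ab3 -> D4
Eb3 -> A3
Eb4 -> A4
Gb3 -> C4
F4 -> B4

Bb4 D4 A3 A4 C4 B4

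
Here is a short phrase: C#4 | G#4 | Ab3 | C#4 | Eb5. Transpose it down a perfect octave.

C#3 G#3 Ab2 C#3 Eb4

A perfect octave down from C#4 gives C#3.
A perfect octave down from G#4 gives G#3.
Ab3 down a perfect octave is Ab2.
C#4 down a perfect octave is C#3.
A perfect octave down from Eb5 gives Eb4.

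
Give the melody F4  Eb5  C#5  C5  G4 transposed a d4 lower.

C#4 B4 G##4 G#4 D#4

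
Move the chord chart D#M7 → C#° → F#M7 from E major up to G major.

F#M7 E° AM7

E major up to G major is a minor third; each chord root moves by that interval while the quality stays the same.
D#M7: root D# up a minor third → F#, giving F#M7.
C#°: root C# up a minor third → E, giving E°.
F#M7: root F# up a minor third → A, giving AM7.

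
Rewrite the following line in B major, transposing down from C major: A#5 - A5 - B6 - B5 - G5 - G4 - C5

G##5 G#5 A#6 A#5 F#5 F#4 B4

C major to B major down is a minor second, so every note moves down by that interval.
A#5 becomes G##5
A5 becomes G#5
B6 becomes A#6
B5 becomes A#5
G5 becomes F#5
G4 becomes F#4
C5 becomes B4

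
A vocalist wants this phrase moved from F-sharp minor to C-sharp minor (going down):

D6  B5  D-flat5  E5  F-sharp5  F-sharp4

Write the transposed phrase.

A5 F#5 Ab4 B4 C#5 C#4

F-sharp minor to C-sharp minor down is a perfect fourth, so every note moves down by that interval.
D6 becomes A5
B5 becomes F#5
Db5 becomes Ab4
E5 becomes B4
F#5 becomes C#5
F#4 becomes C#4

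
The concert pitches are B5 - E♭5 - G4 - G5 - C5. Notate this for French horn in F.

F#6 Bb5 D5 D6 G5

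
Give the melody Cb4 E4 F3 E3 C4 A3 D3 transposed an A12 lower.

Cb4 → Fbb2
E4 → Ab2
F3 → Bbb1
E3 → Ab1
C4 → Fb2
A3 → Db2
D3 → Gb1

Fbb2 Ab2 Bbb1 Ab1 Fb2 Db2 Gb1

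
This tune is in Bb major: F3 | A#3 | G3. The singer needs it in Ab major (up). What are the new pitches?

Eb4 G#4 F4

From Bb up to Ab is a minor seventh; apply that to each pitch.
F3 gives Eb4
A#3 gives G#4
G3 gives F4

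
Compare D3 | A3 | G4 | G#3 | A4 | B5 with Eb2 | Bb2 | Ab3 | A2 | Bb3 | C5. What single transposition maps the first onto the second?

Take the first pair: D3 → Eb2. D to E spans 7 letter names, so the interval is some kind of seventh.
Eb2 to D3 is 11 semitones, which makes it a major seventh; the second version is lower, so the direction is down.
Checking another pair — B5 → C5 — gives the same interval.

down a major seventh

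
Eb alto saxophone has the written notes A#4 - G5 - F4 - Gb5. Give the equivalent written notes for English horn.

First find concert pitch: the Eb alto saxophone sounds a major sixth below written, so A#4 G5 F4 Gb5 sounds C#4 Bb4 Ab3 Bbb4.
Then write for English horn: it sounds a perfect fifth below written, so the part must be a perfect fifth above concert.
C#4 → G#4
Bb4 → F5
Ab3 → Eb4
Bbb4 → Fb5

G#4 F5 Eb4 Fb5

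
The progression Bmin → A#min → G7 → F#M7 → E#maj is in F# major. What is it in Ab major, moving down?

Dbmin Cmin Bbb7 AbM7 Gmaj

F# major down to Ab major is an augmented sixth; each chord root moves by that interval while the quality stays the same.
Bmin: root B down an augmented sixth → Db, giving Dbmin.
A#min: root A# down an augmented sixth → C, giving Cmin.
G7: root G down an augmented sixth → Bbb, giving Bbb7.
F#M7: root F# down an augmented sixth → Ab, giving AbM7.
E#maj: root E# down an augmented sixth → G, giving Gmaj.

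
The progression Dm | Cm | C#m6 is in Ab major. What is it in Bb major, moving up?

Em Dm D#m6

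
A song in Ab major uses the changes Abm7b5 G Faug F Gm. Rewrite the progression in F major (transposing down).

Ab major down to F major is a minor third; each chord root moves by that interval while the quality stays the same.
Abm7b5: root Ab down a minor third → F, giving Fm7b5.
G: root G down a minor third → E, giving E.
Faug: root F down a minor third → D, giving Daug.
F: root F down a minor third → D, giving D.
Gm: root G down a minor third → E, giving Em.

Fm7b5 E Daug D Em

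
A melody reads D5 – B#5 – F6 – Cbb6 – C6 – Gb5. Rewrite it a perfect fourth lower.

A4 F##5 C6 Gbb5 G5 Db5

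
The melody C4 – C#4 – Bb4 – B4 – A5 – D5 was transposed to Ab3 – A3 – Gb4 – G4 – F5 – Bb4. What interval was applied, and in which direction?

down a major third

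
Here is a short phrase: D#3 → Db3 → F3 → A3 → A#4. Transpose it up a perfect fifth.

A#3 Ab3 C4 E4 E#5

D#3 to A#3
Db3 to Ab3
F3 to C4
A3 to E4
A#4 to E#5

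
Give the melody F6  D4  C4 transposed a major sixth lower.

Ab5 F3 Eb3

A major sixth down from F6 gives Ab5.
A major sixth down from D4 gives F3.
A major sixth down from C4 gives Eb3.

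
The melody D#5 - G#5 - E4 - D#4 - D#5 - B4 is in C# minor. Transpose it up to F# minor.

G#5 C#6 A4 G#4 G#5 E5

From C# up to F# is a perfect fourth; apply that to each pitch.
D#5 to G#5
G#5 to C#6
E4 to A4
D#4 to G#4
D#5 to G#5
B4 to E5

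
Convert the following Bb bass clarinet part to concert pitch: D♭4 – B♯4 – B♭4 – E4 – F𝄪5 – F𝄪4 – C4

Cb3 A#3 Ab3 D3 E#4 E#3 Bb2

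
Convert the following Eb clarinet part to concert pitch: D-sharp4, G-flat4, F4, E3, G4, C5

F#4 Bbb4 Ab4 G3 Bb4 Eb5

The Eb clarinet sounds a minor third above written, so transpose each written note up a minor third.
D#4 gives F#4
Gb4 gives Bbb4
F4 gives Ab4
E3 gives G3
G4 gives Bb4
C5 gives Eb5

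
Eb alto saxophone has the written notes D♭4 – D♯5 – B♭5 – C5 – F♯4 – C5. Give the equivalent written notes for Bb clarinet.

Gb3 G#4 Eb5 F4 B3 F4

First find concert pitch: the Eb alto saxophone sounds a major sixth below written, so D♭4 D♯5 B♭5 C5 F♯4 C5 sounds Fb3 F#4 Db5 Eb4 A3 Eb4.
Then write for Bb clarinet: it sounds a major second below written, so the part must be a major second above concert.
Fb3 → Gb3
F#4 → G#4
Db5 → Eb5
Eb4 → F4
A3 → B3
Eb4 → F4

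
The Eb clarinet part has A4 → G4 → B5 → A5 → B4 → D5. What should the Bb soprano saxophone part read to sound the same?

D5 C5 E6 D6 E5 G5

First find concert pitch: the Eb clarinet sounds a minor third above written, so A4 G4 B5 A5 B4 D5 sounds C5 Bb4 D6 C6 D5 F5.
Then write for Bb soprano saxophone: it sounds a major second below written, so the part must be a major second above concert.
C5 → D5
Bb4 → C5
D6 → E6
C6 → D6
D5 → E5
F5 → G5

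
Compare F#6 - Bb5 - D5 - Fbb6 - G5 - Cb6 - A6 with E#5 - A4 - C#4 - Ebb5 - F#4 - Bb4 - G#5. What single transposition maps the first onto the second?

down a minor ninth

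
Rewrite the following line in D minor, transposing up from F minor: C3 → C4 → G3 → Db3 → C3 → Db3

A3 A4 E4 Bb3 A3 Bb3

From F up to D is a major sixth; apply that to each pitch.
C3 -> A3
C4 -> A4
G3 -> E4
Db3 -> Bb3
C3 -> A3
Db3 -> Bb3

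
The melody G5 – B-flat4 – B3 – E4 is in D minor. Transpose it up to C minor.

F6 Ab5 A4 D5

D minor to C minor up is a minor seventh, so every note moves up by that interval.
G5 becomes F6
Bb4 becomes Ab5
B3 becomes A4
E4 becomes D5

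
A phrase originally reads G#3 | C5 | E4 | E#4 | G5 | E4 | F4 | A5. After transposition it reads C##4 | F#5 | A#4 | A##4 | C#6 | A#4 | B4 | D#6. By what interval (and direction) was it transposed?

From G#3 to C##4 is 4 letter names — a fourth of some quality.
G#3 to C##4 is 6 semitones, which makes it an augmented fourth; the second version is higher, so the direction is up.
Checking another pair — A5 → D#6 — gives the same interval.

up an augmented fourth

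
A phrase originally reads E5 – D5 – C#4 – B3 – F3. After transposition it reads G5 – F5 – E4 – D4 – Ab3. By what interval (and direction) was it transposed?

up a minor third

From E5 to G5 is 3 letter names — a third of some quality.
E5 to G5 is 3 semitones, which makes it a minor third; the second version is higher, so the direction is up.
Checking another pair — F3 → Ab3 — gives the same interval.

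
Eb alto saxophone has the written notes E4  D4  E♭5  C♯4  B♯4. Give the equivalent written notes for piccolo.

First find concert pitch: the Eb alto saxophone sounds a major sixth below written, so E4 D4 E♭5 C♯4 B♯4 sounds G3 F3 Gb4 E3 D#4.
Then write for piccolo: it sounds a perfect octave above written, so the part must be a perfect octave below concert.
G3 → G2
F3 → F2
Gb4 → Gb3
E3 → E2
D#4 → D#3

G2 F2 Gb3 E2 D#3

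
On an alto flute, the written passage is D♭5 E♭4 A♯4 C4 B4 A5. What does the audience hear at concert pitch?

Ab4 Bb3 E#4 G3 F#4 E5

Written C4 on the alto flute sounds as G3, a perfect fourth lower; apply that shift to every note.
Db5 → Ab4
Eb4 → Bb3
A#4 → E#4
C4 → G3
B4 → F#4
A5 → E5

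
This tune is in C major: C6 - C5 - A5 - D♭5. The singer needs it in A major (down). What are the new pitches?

From C down to A is a minor third; apply that to each pitch.
C6 -> A5
C5 -> A4
A5 -> F#5
Db5 -> Bb4

A5 A4 F#5 Bb4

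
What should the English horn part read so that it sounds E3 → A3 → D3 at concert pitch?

Written C4 sounds as F3 on the English horn, so concert pitches are written a perfect fifth up.
E3 becomes B3
A3 becomes E4
D3 becomes A3

B3 E4 A3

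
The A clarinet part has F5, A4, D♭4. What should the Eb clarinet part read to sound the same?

B4 D#4 G3

First find concert pitch: the A clarinet sounds a minor third below written, so F5 A4 D♭4 sounds D5 F#4 Bb3.
Then write for Eb clarinet: it sounds a minor third above written, so the part must be a minor third below concert.
D5 → B4
F#4 → D#4
Bb3 → G3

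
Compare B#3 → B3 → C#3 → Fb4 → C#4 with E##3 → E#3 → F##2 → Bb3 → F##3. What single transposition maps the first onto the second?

From B#3 to E##3 is 5 letter names — a fifth of some quality.
E##3 to B#3 is 6 semitones, which makes it a diminished fifth; the second version is lower, so the direction is down.
Checking another pair — C#4 → F##3 — gives the same interval.

down a diminished fifth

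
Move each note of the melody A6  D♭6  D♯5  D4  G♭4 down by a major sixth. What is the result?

A6 to C6
Db6 to Fb5
D#5 to F#4
D4 to F3
Gb4 to Bbb3

C6 Fb5 F#4 F3 Bbb3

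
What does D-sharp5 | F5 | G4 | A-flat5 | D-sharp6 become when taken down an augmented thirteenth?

F3 Abb3 Bbb2 Cbb4 F4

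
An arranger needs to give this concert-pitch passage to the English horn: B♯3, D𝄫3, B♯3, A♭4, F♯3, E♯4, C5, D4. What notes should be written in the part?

The English horn sounds a perfect fifth below written, so the written part must be a perfect fifth above concert — transpose each note up.
B#3 becomes F##4
Dbb3 becomes Abb3
B#3 becomes F##4
Ab4 becomes Eb5
F#3 becomes C#4
E#4 becomes B#4
C5 becomes G5
D4 becomes A4

F##4 Abb3 F##4 Eb5 C#4 B#4 G5 A4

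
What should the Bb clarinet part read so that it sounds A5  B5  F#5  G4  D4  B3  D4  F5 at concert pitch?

The Bb clarinet sounds a major second below written, so the written part must be a major second above concert — transpose each note up.
A5 → B5
B5 → C#6
F#5 → G#5
G4 → A4
D4 → E4
B3 → C#4
D4 → E4
F5 → G5

B5 C#6 G#5 A4 E4 C#4 E4 G5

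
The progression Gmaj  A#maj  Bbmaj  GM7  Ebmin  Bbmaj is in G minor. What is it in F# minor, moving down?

F#maj G##maj Amaj F#M7 Dmin Amaj

G minor down to F# minor is a minor second; each chord root moves by that interval while the quality stays the same.
Gmaj: root G down a minor second → F#, giving F#maj.
A#maj: root A# down a minor second → G##, giving G##maj.
Bbmaj: root Bb down a minor second → A, giving Amaj.
GM7: root G down a minor second → F#, giving F#M7.
Ebmin: root Eb down a minor second → D, giving Dmin.
Bbmaj: root Bb down a minor second → A, giving Amaj.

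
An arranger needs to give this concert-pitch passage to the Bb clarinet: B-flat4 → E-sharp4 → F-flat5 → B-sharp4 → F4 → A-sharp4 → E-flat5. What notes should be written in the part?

C5 F##4 Gb5 C##5 G4 B#4 F5

Written C4 sounds as Bb3 on the Bb clarinet, so concert pitches are written a major second up.
Bb4 gives C5
E#4 gives F##4
Fb5 gives Gb5
B#4 gives C##5
F4 gives G4
A#4 gives B#4
Eb5 gives F5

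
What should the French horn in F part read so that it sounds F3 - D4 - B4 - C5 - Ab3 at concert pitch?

C4 A4 F#5 G5 Eb4

Written C4 sounds as F3 on the French horn in F, so concert pitches are written a perfect fifth up.
F3 to C4
D4 to A4
B4 to F#5
C5 to G5
Ab3 to Eb4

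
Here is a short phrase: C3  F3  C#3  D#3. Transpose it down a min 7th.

D2 G2 D#2 E#2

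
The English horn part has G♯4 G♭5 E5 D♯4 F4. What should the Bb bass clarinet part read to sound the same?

D#5 Db6 B5 A#4 C5

First find concert pitch: the English horn sounds a perfect fifth below written, so G♯4 G♭5 E5 D♯4 F4 sounds C#4 Cb5 A4 G#3 Bb3.
Then write for Bb bass clarinet: it sounds a major ninth below written, so the part must be a major ninth above concert.
C#4 → D#5
Cb5 → Db6
A4 → B5
G#3 → A#4
Bb3 → C5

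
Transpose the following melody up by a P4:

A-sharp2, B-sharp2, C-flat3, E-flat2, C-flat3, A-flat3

A#2 up a perfect fourth is D#3.
A perfect fourth up from B#2 gives E#3.
A perfect fourth up from Cb3 gives Fb3.
Eb2 up a perfect fourth is Ab2.
Cb3 up a perfect fourth is Fb3.
Ab3 up a perfect fourth is Db4.

D#3 E#3 Fb3 Ab2 Fb3 Db4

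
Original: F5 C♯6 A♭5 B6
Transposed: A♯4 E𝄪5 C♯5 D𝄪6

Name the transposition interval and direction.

down a diminished sixth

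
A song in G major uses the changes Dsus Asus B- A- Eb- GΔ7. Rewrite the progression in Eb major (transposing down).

G major down to Eb major is a major third; each chord root moves by that interval while the quality stays the same.
Dsus: root D down a major third → Bb, giving Bbsus.
Asus: root A down a major third → F, giving Fsus.
B-: root B down a major third → G, giving G-.
A-: root A down a major third → F, giving F-.
Eb-: root Eb down a major third → Cb, giving Cb-.
GΔ7: root G down a major third → Eb, giving EbΔ7.

Bbsus Fsus G- F- Cb- EbΔ7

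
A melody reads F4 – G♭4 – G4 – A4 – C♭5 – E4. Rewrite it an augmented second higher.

An augmented second up from F4 gives G#4.
Gb4 up an augmented second is A4.
G4 up an augmented second is A#4.
An augmented second up from A4 gives B#4.
An augmented second up from Cb5 gives D5.
An augmented second up from E4 gives F##4.

G#4 A4 A#4 B#4 D5 F##4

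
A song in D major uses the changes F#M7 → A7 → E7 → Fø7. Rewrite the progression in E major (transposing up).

G#M7 B7 F#7 Gø7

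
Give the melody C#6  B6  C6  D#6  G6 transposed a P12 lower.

F#4 E5 F4 G#4 C5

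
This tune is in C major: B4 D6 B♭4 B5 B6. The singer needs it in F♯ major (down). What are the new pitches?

E#4 G#5 E4 E#5 E#6

From C down to F♯ is a diminished fifth; apply that to each pitch.
B4 -> E#4
D6 -> G#5
Bb4 -> E4
B5 -> E#5
B6 -> E#6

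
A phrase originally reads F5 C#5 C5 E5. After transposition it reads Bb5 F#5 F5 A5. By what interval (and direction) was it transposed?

From F5 to Bb5 is 4 letter names — a fourth of some quality.
F5 to Bb5 is 5 semitones, which makes it a perfect fourth; the second version is higher, so the direction is up.
Checking another pair — E5 → A5 — gives the same interval.

up a perfect fourth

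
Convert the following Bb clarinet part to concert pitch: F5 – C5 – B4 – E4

Written C4 on the Bb clarinet sounds as Bb3, a major second lower; apply that shift to every note.
F5 to Eb5
C5 to Bb4
B4 to A4
E4 to D4

Eb5 Bb4 A4 D4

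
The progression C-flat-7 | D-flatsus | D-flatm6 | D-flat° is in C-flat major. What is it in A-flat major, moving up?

Ab-7 Bbsus Bbm6 Bb°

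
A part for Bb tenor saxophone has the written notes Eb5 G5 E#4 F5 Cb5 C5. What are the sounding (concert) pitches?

Db4 F4 D#3 Eb4 Bbb3 Bb3

Written C4 on the Bb tenor saxophone sounds as Bb2, a major ninth lower; apply that shift to every note.
Eb5 to Db4
G5 to F4
E#4 to D#3
F5 to Eb4
Cb5 to Bbb3
C5 to Bb3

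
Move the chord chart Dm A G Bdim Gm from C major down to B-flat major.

Cm G F Adim Fm

C major down to B-flat major is a major second; each chord root moves by that interval while the quality stays the same.
Dm: root D down a major second → C, giving Cm.
A: root A down a major second → G, giving G.
G: root G down a major second → F, giving F.
Bdim: root B down a major second → A, giving Adim.
Gm: root G down a major second → F, giving Fm.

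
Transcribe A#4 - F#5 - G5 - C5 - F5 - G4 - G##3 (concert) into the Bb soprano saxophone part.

Written C4 sounds as Bb3 on the Bb soprano saxophone, so concert pitches are written a major second up.
A#4 -> B#4
F#5 -> G#5
G5 -> A5
C5 -> D5
F5 -> G5
G4 -> A4
G##3 -> A##3

B#4 G#5 A5 D5 G5 A4 A##3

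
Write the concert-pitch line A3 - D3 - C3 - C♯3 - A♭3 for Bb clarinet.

B3 E3 D3 D#3 Bb3

The Bb clarinet sounds a major second below written, so the written part must be a major second above concert — transpose each note up.
A3 to B3
D3 to E3
C3 to D3
C#3 to D#3
Ab3 to Bb3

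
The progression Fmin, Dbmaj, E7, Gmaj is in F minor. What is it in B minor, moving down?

Bmin Gmaj A#7 C#maj

F minor down to B minor is a diminished fifth; each chord root moves by that interval while the quality stays the same.
Fmin: root F down a diminished fifth → B, giving Bmin.
Dbmaj: root Db down a diminished fifth → G, giving Gmaj.
E7: root E down a diminished fifth → A#, giving A#7.
Gmaj: root G down a diminished fifth → C#, giving C#maj.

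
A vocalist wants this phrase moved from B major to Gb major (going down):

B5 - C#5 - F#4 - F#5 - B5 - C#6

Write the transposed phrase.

Gb5 Ab4 Db4 Db5 Gb5 Ab5

From B down to Gb is an augmented third; apply that to each pitch.
B5 -> Gb5
C#5 -> Ab4
F#4 -> Db4
F#5 -> Db5
B5 -> Gb5
C#6 -> Ab5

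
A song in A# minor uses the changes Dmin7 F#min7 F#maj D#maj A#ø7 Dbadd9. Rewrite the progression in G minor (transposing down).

A# minor down to G minor is an augmented second; each chord root moves by that interval while the quality stays the same.
Dmin7: root D down an augmented second → Cb, giving Cbmin7.
F#min7: root F# down an augmented second → Eb, giving Ebmin7.
F#maj: root F# down an augmented second → Eb, giving Ebmaj.
D#maj: root D# down an augmented second → C, giving Cmaj.
A#ø7: root A# down an augmented second → G, giving Gø7.
Dbadd9: root Db down an augmented second → Cbb, giving Cbbadd9.

Cbmin7 Ebmin7 Ebmaj Cmaj Gø7 Cbbadd9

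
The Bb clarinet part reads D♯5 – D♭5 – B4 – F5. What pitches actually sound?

The Bb clarinet sounds a major second below written, so transpose each written note down a major second.
D#5 gives C#5
Db5 gives Cb5
B4 gives A4
F5 gives Eb5

C#5 Cb5 A4 Eb5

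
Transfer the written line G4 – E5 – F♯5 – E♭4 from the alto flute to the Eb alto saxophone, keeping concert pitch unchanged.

First find concert pitch: the alto flute sounds a perfect fourth below written, so G4 E5 F♯5 E♭4 sounds D4 B4 C#5 Bb3.
Then write for Eb alto saxophone: it sounds a major sixth below written, so the part must be a major sixth above concert.
D4 → B4
B4 → G#5
C#5 → A#5
Bb3 → G4

B4 G#5 A#5 G4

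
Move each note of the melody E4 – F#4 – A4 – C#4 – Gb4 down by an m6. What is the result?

G#3 A#3 C#4 E#3 Bb3

E4 → G#3
F#4 → A#3
A4 → C#4
C#4 → E#3
Gb4 → Bb3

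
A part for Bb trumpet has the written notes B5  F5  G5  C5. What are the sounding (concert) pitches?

A5 Eb5 F5 Bb4

Written C4 on the Bb trumpet sounds as Bb3, a major second lower; apply that shift to every note.
B5 to A5
F5 to Eb5
G5 to F5
C5 to Bb4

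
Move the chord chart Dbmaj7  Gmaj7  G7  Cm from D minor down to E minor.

D minor down to E minor is a minor seventh; each chord root moves by that interval while the quality stays the same.
Dbmaj7: root Db down a minor seventh → Eb, giving Ebmaj7.
Gmaj7: root G down a minor seventh → A, giving Amaj7.
G7: root G down a minor seventh → A, giving A7.
Cm: root C down a minor seventh → D, giving Dm.

Ebmaj7 Amaj7 A7 Dm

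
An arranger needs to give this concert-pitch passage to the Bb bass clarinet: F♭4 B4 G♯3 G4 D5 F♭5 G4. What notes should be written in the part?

Gb5 C#6 A#4 A5 E6 Gb6 A5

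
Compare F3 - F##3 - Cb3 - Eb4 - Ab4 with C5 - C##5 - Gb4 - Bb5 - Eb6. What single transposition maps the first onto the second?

up a perfect twelfth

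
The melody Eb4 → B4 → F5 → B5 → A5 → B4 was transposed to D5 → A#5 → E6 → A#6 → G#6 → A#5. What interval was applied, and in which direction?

up a major seventh

Take the first pair: Eb4 → D5. E to D spans 7 letter names, so the interval is some kind of seventh.
Eb4 to D5 is 11 semitones, which makes it a major seventh; the second version is higher, so the direction is up.
Checking another pair — B4 → A#5 — gives the same interval.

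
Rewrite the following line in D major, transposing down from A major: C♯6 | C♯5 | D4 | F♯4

F#5 F#4 G3 B3

A major to D major down is a perfect fifth, so every note moves down by that interval.
C#6 -> F#5
C#5 -> F#4
D4 -> G3
F#4 -> B3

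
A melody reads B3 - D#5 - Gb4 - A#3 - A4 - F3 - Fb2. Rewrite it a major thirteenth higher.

G#5 B#6 Eb6 F##5 F#6 D5 Db4

B3 -> G#5
D#5 -> B#6
Gb4 -> Eb6
A#3 -> F##5
A4 -> F#6
F3 -> D5
Fb2 -> Db4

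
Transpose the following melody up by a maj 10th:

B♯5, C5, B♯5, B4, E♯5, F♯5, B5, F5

D##7 E6 D##7 D#6 G##6 A#6 D#7 A6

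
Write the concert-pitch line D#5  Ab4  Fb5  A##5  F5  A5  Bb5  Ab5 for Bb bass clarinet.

E#6 Bb5 Gb6 B##6 G6 B6 C7 Bb6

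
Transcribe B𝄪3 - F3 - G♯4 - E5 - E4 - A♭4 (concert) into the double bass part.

Written C4 sounds as C3 on the double bass, so concert pitches are written a perfect octave up.
B##3 gives B##4
F3 gives F4
G#4 gives G#5
E5 gives E6
E4 gives E5
Ab4 gives Ab5

B##4 F4 G#5 E6 E5 Ab5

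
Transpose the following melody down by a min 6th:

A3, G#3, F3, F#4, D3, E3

A minor sixth down from A3 gives C#3.
G#3: a sixth down reaches B, and 8 semitones makes it B#2.
F3: a sixth down reaches A, and 8 semitones makes it A2.
A minor sixth down from F#4 gives A#3.
D3 down a minor sixth is F#2.
A minor sixth down from E3 gives G#2.

C#3 B#2 A2 A#3 F#2 G#2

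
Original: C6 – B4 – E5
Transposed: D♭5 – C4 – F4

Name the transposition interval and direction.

down a major seventh

Take the first pair: C6 → Db5. C to D spans 7 letter names, so the interval is some kind of seventh.
Db5 to C6 is 11 semitones, which makes it a major seventh; the second version is lower, so the direction is down.
Checking another pair — E5 → F4 — gives the same interval.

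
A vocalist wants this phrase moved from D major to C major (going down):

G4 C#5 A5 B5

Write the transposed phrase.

D major to C major down is a major second, so every note moves down by that interval.
G4 gives F4
C#5 gives B4
A5 gives G5
B5 gives A5

F4 B4 G5 A5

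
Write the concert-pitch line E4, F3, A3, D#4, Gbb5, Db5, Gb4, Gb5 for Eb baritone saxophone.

C#6 D5 F#5 B#5 Ebb7 Bb6 Eb6 Eb7

Written C4 sounds as Eb2 on the Eb baritone saxophone, so concert pitches are written a major thirteenth up.
E4 gives C#6
F3 gives D5
A3 gives F#5
D#4 gives B#5
Gbb5 gives Ebb7
Db5 gives Bb6
Gb4 gives Eb6
Gb5 gives Eb7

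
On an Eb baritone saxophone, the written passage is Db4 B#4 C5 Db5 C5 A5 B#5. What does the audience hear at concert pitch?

Fb2 D#3 Eb3 Fb3 Eb3 C4 D#4

The Eb baritone saxophone sounds a major thirteenth below written, so transpose each written note down a major thirteenth.
Db4 → Fb2
B#4 → D#3
C5 → Eb3
Db5 → Fb3
C5 → Eb3
A5 → C4
B#5 → D#4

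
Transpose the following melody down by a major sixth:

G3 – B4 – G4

A major sixth down from G3 gives Bb2.
B4: a sixth down reaches D, and 9 semitones makes it D4.
G4 down a major sixth is Bb3.

Bb2 D4 Bb3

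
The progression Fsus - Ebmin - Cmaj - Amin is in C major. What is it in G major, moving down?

Csus Bbmin Gmaj Emin

C major down to G major is a perfect fourth; each chord root moves by that interval while the quality stays the same.
Fsus: root F down a perfect fourth → C, giving Csus.
Ebmin: root Eb down a perfect fourth → Bb, giving Bbmin.
Cmaj: root C down a perfect fourth → G, giving Gmaj.
Amin: root A down a perfect fourth → E, giving Emin.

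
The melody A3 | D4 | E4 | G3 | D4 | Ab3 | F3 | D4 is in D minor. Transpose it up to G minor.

D4 G4 A4 C4 G4 Db4 Bb3 G4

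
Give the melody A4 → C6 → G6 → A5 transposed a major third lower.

A4 gives F4
C6 gives Ab5
G6 gives Eb6
A5 gives F5

F4 Ab5 Eb6 F5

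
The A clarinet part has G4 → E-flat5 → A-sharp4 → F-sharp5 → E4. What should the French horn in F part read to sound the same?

B4 G5 C##5 A#5 G#4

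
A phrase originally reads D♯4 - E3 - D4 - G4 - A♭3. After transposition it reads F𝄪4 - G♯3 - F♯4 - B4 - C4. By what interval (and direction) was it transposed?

Take the first pair: D#4 → F##4. D to F spans 3 letter names, so the interval is some kind of third.
D#4 to F##4 is 4 semitones, which makes it a major third; the second version is higher, so the direction is up.
Checking another pair — Ab3 → C4 — gives the same interval.

up a major third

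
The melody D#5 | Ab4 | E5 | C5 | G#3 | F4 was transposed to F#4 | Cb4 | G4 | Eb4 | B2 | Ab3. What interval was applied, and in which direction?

Take the first pair: D#5 → F#4. D to F spans 6 letter names, so the interval is some kind of sixth.
F#4 to D#5 is 9 semitones, which makes it a major sixth; the second version is lower, so the direction is down.
Checking another pair — F4 → Ab3 — gives the same interval.

down a major sixth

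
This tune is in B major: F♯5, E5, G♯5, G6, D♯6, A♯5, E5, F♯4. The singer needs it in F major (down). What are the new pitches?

From B down to F is an augmented fourth; apply that to each pitch.
F#5 to C5
E5 to Bb4
G#5 to D5
G6 to Db6
D#6 to A5
A#5 to E5
E5 to Bb4
F#4 to C4

C5 Bb4 D5 Db6 A5 E5 Bb4 C4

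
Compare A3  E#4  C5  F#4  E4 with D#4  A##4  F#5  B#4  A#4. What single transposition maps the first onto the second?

From A3 to D#4 is 4 letter names — a fourth of some quality.
A3 to D#4 is 6 semitones, which makes it an augmented fourth; the second version is higher, so the direction is up.
Checking another pair — E4 → A#4 — gives the same interval.

up an augmented fourth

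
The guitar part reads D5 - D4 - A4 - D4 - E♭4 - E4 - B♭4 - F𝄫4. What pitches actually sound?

Written C4 on the guitar sounds as C3, a perfect octave lower; apply that shift to every note.
D5 -> D4
D4 -> D3
A4 -> A3
D4 -> D3
Eb4 -> Eb3
E4 -> E3
Bb4 -> Bb3
Fbb4 -> Fbb3

D4 D3 A3 D3 Eb3 E3 Bb3 Fbb3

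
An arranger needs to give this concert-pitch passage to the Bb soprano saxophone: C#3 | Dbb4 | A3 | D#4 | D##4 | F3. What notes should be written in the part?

D#3 Ebb4 B3 E#4 E##4 G3

The Bb soprano saxophone sounds a major second below written, so the written part must be a major second above concert — transpose each note up.
C#3 to D#3
Dbb4 to Ebb4
A3 to B3
D#4 to E#4
D##4 to E##4
F3 to G3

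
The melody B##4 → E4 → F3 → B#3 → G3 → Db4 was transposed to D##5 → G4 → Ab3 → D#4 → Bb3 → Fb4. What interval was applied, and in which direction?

up a minor third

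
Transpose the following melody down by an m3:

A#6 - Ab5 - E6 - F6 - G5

F##6 F5 C#6 D6 E5

A#6 down a minor third is F##6.
A minor third down from Ab5 gives F5.
A minor third down from E6 gives C#6.
F6 down a minor third is D6.
G5: a third down reaches E, and 3 semitones makes it E5.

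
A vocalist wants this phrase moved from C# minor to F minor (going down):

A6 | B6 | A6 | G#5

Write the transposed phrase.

C# minor to F minor down is an augmented fifth, so every note moves down by that interval.
A6 -> Db6
B6 -> Eb6
A6 -> Db6
G#5 -> C5

Db6 Eb6 Db6 C5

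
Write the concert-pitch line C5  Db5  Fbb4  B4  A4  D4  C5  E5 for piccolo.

C4 Db4 Fbb3 B3 A3 D3 C4 E4

The piccolo sounds a perfect octave above written, so the written part must be a perfect octave below concert — transpose each note down.
C5 gives C4
Db5 gives Db4
Fbb4 gives Fbb3
B4 gives B3
A4 gives A3
D4 gives D3
C5 gives C4
E5 gives E4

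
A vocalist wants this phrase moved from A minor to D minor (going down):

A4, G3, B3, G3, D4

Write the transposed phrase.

From A down to D is a perfect fifth; apply that to each pitch.
A4 -> D4
G3 -> C3
B3 -> E3
G3 -> C3
D4 -> G3

D4 C3 E3 C3 G3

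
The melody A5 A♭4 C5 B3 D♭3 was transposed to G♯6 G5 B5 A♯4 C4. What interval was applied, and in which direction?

From A5 to G#6 is 7 letter names — a seventh of some quality.
A5 to G#6 is 11 semitones, which makes it a major seventh; the second version is higher, so the direction is up.
Checking another pair — Db3 → C4 — gives the same interval.

up a major seventh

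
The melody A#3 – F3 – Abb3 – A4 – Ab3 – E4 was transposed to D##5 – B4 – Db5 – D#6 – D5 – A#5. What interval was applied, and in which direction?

From A#3 to D##5 is 11 letter names — an eleventh of some quality.
A#3 to D##5 is 18 semitones, which makes it an augmented eleventh; the second version is higher, so the direction is up.
Checking another pair — E4 → A#5 — gives the same interval.

up an augmented eleventh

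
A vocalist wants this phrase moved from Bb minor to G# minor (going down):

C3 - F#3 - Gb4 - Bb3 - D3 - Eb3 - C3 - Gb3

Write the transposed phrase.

From Bb down to G# is a diminished third; apply that to each pitch.
C3 -> A#2
F#3 -> D##3
Gb4 -> E4
Bb3 -> G#3
D3 -> B#2
Eb3 -> C#3
C3 -> A#2
Gb3 -> E3

A#2 D##3 E4 G#3 B#2 C#3 A#2 E3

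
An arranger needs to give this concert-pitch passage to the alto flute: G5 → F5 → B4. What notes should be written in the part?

C6 Bb5 E5

Written C4 sounds as G3 on the alto flute, so concert pitches are written a perfect fourth up.
G5 to C6
F5 to Bb5
B4 to E5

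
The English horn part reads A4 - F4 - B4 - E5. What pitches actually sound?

Written C4 on the English horn sounds as F3, a perfect fifth lower; apply that shift to every note.
A4 to D4
F4 to Bb3
B4 to E4
E5 to A4

D4 Bb3 E4 A4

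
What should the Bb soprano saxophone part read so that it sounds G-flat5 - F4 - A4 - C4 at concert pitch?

The Bb soprano saxophone sounds a major second below written, so the written part must be a major second above concert — transpose each note up.
Gb5 to Ab5
F4 to G4
A4 to B4
C4 to D4

Ab5 G4 B4 D4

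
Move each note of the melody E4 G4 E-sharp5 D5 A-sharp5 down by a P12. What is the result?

E4 → A2
G4 → C3
E#5 → A#3
D5 → G3
A#5 → D#4

A2 C3 A#3 G3 D#4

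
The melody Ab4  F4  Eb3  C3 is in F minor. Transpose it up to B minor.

D5 B4 A3 F#3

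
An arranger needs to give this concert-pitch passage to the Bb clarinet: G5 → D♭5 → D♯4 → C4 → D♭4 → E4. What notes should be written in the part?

A5 Eb5 E#4 D4 Eb4 F#4

The Bb clarinet sounds a major second below written, so the written part must be a major second above concert — transpose each note up.
G5 to A5
Db5 to Eb5
D#4 to E#4
C4 to D4
Db4 to Eb4
E4 to F#4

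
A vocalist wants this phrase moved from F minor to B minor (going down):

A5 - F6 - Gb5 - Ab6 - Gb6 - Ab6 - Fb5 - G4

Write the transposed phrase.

From F down to B is a diminished fifth; apply that to each pitch.
A5 becomes D#5
F6 becomes B5
Gb5 becomes C5
Ab6 becomes D6
Gb6 becomes C6
Ab6 becomes D6
Fb5 becomes Bb4
G4 becomes C#4

D#5 B5 C5 D6 C6 D6 Bb4 C#4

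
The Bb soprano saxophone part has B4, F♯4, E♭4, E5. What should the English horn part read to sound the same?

E5 B4 Ab4 A5

First find concert pitch: the Bb soprano saxophone sounds a major second below written, so B4 F♯4 E♭4 E5 sounds A4 E4 Db4 D5.
Then write for English horn: it sounds a perfect fifth below written, so the part must be a perfect fifth above concert.
A4 → E5
E4 → B4
Db4 → Ab4
D5 → A5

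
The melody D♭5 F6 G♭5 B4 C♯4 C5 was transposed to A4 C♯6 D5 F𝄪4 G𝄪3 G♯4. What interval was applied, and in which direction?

down a diminished fourth

From Db5 to A4 is 4 letter names — a fourth of some quality.
A4 to Db5 is 4 semitones, which makes it a diminished fourth; the second version is lower, so the direction is down.
Checking another pair — C5 → G#4 — gives the same interval.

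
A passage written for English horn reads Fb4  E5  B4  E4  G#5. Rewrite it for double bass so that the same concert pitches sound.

Bbb4 A5 E5 A4 C#6

First find concert pitch: the English horn sounds a perfect fifth below written, so Fb4 E5 B4 E4 G#5 sounds Bbb3 A4 E4 A3 C#5.
Then write for double bass: it sounds a perfect octave below written, so the part must be a perfect octave above concert.
Bbb3 → Bbb4
A4 → A5
E4 → E5
A3 → A4
C#5 → C#6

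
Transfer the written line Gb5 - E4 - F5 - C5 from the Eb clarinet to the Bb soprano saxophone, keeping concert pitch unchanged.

First find concert pitch: the Eb clarinet sounds a minor third above written, so Gb5 E4 F5 C5 sounds Bbb5 G4 Ab5 Eb5.
Then write for Bb soprano saxophone: it sounds a major second below written, so the part must be a major second above concert.
Bbb5 → Cb6
G4 → A4
Ab5 → Bb5
Eb5 → F5

Cb6 A4 Bb5 F5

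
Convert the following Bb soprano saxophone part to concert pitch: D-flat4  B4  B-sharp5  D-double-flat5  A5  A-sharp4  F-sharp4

Cb4 A4 A#5 Cbb5 G5 G#4 E4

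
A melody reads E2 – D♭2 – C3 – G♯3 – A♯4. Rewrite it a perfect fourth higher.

A2 Gb2 F3 C#4 D#5

E2 to A2
Db2 to Gb2
C3 to F3
G#3 to C#4
A#4 to D#5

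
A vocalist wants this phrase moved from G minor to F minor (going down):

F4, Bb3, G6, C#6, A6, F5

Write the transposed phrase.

Eb4 Ab3 F6 B5 G6 Eb5

From G down to F is a major second; apply that to each pitch.
F4 becomes Eb4
Bb3 becomes Ab3
G6 becomes F6
C#6 becomes B5
A6 becomes G6
F5 becomes Eb5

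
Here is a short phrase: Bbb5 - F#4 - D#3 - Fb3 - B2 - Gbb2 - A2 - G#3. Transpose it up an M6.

Gb6 D#5 B#3 Db4 G#3 Ebb3 F#3 E#4

Bbb5: a sixth up reaches G, and 9 semitones makes it Gb6.
F#4 up a major sixth is D#5.
D#3: a sixth up reaches B, and 9 semitones makes it B#3.
Fb3 up a major sixth is Db4.
B2: a sixth up reaches G, and 9 semitones makes it G#3.
Gbb2: a sixth up reaches E, and 9 semitones makes it Ebb3.
A major sixth up from A2 gives F#3.
G#3 up a major sixth is E#4.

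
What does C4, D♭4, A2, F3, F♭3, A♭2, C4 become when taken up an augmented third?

C4 becomes E#4
Db4 becomes F#4
A2 becomes C##3
F3 becomes A#3
Fb3 becomes A3
Ab2 becomes C#3
C4 becomes E#4

E#4 F#4 C##3 A#3 A3 C#3 E#4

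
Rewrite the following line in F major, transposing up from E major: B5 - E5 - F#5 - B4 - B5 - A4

C6 F5 G5 C5 C6 Bb4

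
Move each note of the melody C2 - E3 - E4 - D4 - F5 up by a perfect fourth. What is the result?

F2 A3 A4 G4 Bb5

C2 gives F2
E3 gives A3
E4 gives A4
D4 gives G4
F5 gives Bb5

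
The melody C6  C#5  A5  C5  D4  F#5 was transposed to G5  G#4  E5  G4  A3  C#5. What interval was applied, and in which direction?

From C6 to G5 is 4 letter names — a fourth of some quality.
G5 to C6 is 5 semitones, which makes it a perfect fourth; the second version is lower, so the direction is down.
Checking another pair — F#5 → C#5 — gives the same interval.

down a perfect fourth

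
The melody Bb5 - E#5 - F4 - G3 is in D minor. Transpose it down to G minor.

Eb5 A#4 Bb3 C3

From D down to G is a perfect fifth; apply that to each pitch.
Bb5 to Eb5
E#5 to A#4
F4 to Bb3
G3 to C3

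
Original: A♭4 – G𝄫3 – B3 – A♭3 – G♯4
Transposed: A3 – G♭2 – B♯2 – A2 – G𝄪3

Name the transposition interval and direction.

down a diminished octave

Take the first pair: Ab4 → A3. A to A spans 8 letter names, so the interval is some kind of octave.
A3 to Ab4 is 11 semitones, which makes it a diminished octave; the second version is lower, so the direction is down.
Checking another pair — G#4 → G##3 — gives the same interval.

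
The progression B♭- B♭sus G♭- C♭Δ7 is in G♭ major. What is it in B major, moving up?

D#- D#sus B- EΔ7

G♭ major up to B major is an augmented third; each chord root moves by that interval while the quality stays the same.
B♭-: root B♭ up an augmented third → D#, giving D#-.
B♭sus: root B♭ up an augmented third → D#, giving D#sus.
G♭-: root G♭ up an augmented third → B, giving B-.
C♭Δ7: root C♭ up an augmented third → E, giving EΔ7.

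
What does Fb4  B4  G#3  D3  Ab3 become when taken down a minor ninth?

Fb4 to Eb3
B4 to A#3
G#3 to F##2
D3 to C#2
Ab3 to G2

Eb3 A#3 F##2 C#2 G2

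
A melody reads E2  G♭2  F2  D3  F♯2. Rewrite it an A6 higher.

C##3 E3 D#3 B#3 D##3

E2 to C##3
Gb2 to E3
F2 to D#3
D3 to B#3
F#2 to D##3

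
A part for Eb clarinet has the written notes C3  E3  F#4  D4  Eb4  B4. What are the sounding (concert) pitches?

The Eb clarinet sounds a minor third above written, so transpose each written note up a minor third.
C3 gives Eb3
E3 gives G3
F#4 gives A4
D4 gives F4
Eb4 gives Gb4
B4 gives D5

Eb3 G3 A4 F4 Gb4 D5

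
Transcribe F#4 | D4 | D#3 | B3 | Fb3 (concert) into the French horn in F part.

C#5 A4 A#3 F#4 Cb4

Written C4 sounds as F3 on the French horn in F, so concert pitches are written a perfect fifth up.
F#4 → C#5
D4 → A4
D#3 → A#3
B3 → F#4
Fb3 → Cb4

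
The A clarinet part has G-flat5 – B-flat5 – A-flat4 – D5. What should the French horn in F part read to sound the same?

First find concert pitch: the A clarinet sounds a minor third below written, so G-flat5 B-flat5 A-flat4 D5 sounds Eb5 G5 F4 B4.
Then write for French horn in F: it sounds a perfect fifth below written, so the part must be a perfect fifth above concert.
Eb5 → Bb5
G5 → D6
F4 → C5
B4 → F#5

Bb5 D6 C5 F#5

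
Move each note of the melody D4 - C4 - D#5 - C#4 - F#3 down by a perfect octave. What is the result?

D4 down a perfect octave is D3.
C4: an octave down reaches C, and 12 semitones makes it C3.
D#5: an octave down reaches D, and 12 semitones makes it D#4.
C#4: an octave down reaches C, and 12 semitones makes it C#3.
A perfect octave down from F#3 gives F#2.

D3 C3 D#4 C#3 F#2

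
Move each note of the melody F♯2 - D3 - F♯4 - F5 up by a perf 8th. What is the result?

F#2 to F#3
D3 to D4
F#4 to F#5
F5 to F6

F#3 D4 F#5 F6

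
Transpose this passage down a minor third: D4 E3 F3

D4 → B3
E3 → C#3
F3 → D3

B3 C#3 D3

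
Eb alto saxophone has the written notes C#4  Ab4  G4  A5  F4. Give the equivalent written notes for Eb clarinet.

C#3 Ab3 G3 A4 F3

First find concert pitch: the Eb alto saxophone sounds a major sixth below written, so C#4 Ab4 G4 A5 F4 sounds E3 Cb4 Bb3 C5 Ab3.
Then write for Eb clarinet: it sounds a minor third above written, so the part must be a minor third below concert.
E3 → C#3
Cb4 → Ab3
Bb3 → G3
C5 → A4
Ab3 → F3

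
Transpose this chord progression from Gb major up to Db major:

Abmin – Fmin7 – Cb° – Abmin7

Gb major up to Db major is a perfect fifth; each chord root moves by that interval while the quality stays the same.
Abmin: root Ab up a perfect fifth → Eb, giving Ebmin.
Fmin7: root F up a perfect fifth → C, giving Cmin7.
Cb°: root Cb up a perfect fifth → Gb, giving Gb°.
Abmin7: root Ab up a perfect fifth → Eb, giving Ebmin7.

Ebmin Cmin7 Gb° Ebmin7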